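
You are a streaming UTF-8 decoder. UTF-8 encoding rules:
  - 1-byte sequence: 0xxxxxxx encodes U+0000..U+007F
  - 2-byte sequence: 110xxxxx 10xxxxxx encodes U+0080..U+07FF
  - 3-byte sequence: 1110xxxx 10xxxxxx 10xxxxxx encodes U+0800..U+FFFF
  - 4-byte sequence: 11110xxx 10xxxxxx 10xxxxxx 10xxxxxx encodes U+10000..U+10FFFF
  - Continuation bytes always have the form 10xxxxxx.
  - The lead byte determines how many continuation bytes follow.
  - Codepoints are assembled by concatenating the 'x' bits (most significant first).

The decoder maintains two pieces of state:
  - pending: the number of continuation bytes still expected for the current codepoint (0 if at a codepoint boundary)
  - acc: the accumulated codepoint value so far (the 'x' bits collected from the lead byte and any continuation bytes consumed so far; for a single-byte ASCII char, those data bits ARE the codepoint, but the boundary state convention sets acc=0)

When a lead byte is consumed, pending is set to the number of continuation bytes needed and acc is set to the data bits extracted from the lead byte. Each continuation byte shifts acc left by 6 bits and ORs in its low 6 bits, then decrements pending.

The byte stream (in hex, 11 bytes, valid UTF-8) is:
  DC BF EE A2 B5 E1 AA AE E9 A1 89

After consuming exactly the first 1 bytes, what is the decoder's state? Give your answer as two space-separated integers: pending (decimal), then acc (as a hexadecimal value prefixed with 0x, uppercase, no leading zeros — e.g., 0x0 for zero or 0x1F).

Answer: 1 0x1C

Derivation:
Byte[0]=DC: 2-byte lead. pending=1, acc=0x1C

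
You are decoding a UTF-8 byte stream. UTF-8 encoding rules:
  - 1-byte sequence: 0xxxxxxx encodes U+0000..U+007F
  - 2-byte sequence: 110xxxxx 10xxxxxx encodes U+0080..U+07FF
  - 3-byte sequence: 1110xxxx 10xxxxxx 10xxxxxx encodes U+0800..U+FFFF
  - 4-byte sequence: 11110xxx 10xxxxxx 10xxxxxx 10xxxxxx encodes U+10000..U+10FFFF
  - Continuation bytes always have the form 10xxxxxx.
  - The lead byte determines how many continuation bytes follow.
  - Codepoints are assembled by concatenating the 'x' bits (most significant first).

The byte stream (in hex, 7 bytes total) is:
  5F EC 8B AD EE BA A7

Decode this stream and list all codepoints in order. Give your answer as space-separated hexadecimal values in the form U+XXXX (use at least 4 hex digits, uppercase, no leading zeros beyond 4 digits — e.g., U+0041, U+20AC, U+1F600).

Byte[0]=5F: 1-byte ASCII. cp=U+005F
Byte[1]=EC: 3-byte lead, need 2 cont bytes. acc=0xC
Byte[2]=8B: continuation. acc=(acc<<6)|0x0B=0x30B
Byte[3]=AD: continuation. acc=(acc<<6)|0x2D=0xC2ED
Completed: cp=U+C2ED (starts at byte 1)
Byte[4]=EE: 3-byte lead, need 2 cont bytes. acc=0xE
Byte[5]=BA: continuation. acc=(acc<<6)|0x3A=0x3BA
Byte[6]=A7: continuation. acc=(acc<<6)|0x27=0xEEA7
Completed: cp=U+EEA7 (starts at byte 4)

Answer: U+005F U+C2ED U+EEA7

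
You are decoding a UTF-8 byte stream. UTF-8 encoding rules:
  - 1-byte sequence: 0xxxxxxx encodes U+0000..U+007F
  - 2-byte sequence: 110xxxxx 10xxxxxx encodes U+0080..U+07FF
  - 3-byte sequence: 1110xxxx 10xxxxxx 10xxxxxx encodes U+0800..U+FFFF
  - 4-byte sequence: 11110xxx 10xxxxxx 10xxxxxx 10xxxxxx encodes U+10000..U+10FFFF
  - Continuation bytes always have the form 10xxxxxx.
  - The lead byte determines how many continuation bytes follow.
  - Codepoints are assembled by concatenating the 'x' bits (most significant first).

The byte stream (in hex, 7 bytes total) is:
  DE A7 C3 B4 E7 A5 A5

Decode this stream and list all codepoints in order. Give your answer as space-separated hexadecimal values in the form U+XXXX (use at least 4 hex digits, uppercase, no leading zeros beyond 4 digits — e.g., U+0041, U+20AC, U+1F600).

Answer: U+07A7 U+00F4 U+7965

Derivation:
Byte[0]=DE: 2-byte lead, need 1 cont bytes. acc=0x1E
Byte[1]=A7: continuation. acc=(acc<<6)|0x27=0x7A7
Completed: cp=U+07A7 (starts at byte 0)
Byte[2]=C3: 2-byte lead, need 1 cont bytes. acc=0x3
Byte[3]=B4: continuation. acc=(acc<<6)|0x34=0xF4
Completed: cp=U+00F4 (starts at byte 2)
Byte[4]=E7: 3-byte lead, need 2 cont bytes. acc=0x7
Byte[5]=A5: continuation. acc=(acc<<6)|0x25=0x1E5
Byte[6]=A5: continuation. acc=(acc<<6)|0x25=0x7965
Completed: cp=U+7965 (starts at byte 4)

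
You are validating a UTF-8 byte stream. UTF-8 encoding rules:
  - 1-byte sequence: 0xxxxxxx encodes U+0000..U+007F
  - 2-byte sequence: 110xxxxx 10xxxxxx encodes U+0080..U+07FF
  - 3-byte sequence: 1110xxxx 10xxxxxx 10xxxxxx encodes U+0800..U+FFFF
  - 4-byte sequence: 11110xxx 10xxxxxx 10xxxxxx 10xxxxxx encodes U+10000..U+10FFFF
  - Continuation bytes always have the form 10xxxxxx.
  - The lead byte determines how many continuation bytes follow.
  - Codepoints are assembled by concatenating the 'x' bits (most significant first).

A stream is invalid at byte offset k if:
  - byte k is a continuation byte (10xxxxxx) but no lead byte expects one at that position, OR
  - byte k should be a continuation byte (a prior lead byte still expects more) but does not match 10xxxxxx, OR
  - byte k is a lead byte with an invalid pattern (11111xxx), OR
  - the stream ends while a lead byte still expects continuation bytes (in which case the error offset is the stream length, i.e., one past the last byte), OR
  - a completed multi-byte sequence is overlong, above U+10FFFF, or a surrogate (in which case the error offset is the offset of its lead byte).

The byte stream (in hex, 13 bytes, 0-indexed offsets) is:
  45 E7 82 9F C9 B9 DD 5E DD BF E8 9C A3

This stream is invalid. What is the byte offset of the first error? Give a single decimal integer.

Answer: 7

Derivation:
Byte[0]=45: 1-byte ASCII. cp=U+0045
Byte[1]=E7: 3-byte lead, need 2 cont bytes. acc=0x7
Byte[2]=82: continuation. acc=(acc<<6)|0x02=0x1C2
Byte[3]=9F: continuation. acc=(acc<<6)|0x1F=0x709F
Completed: cp=U+709F (starts at byte 1)
Byte[4]=C9: 2-byte lead, need 1 cont bytes. acc=0x9
Byte[5]=B9: continuation. acc=(acc<<6)|0x39=0x279
Completed: cp=U+0279 (starts at byte 4)
Byte[6]=DD: 2-byte lead, need 1 cont bytes. acc=0x1D
Byte[7]=5E: expected 10xxxxxx continuation. INVALID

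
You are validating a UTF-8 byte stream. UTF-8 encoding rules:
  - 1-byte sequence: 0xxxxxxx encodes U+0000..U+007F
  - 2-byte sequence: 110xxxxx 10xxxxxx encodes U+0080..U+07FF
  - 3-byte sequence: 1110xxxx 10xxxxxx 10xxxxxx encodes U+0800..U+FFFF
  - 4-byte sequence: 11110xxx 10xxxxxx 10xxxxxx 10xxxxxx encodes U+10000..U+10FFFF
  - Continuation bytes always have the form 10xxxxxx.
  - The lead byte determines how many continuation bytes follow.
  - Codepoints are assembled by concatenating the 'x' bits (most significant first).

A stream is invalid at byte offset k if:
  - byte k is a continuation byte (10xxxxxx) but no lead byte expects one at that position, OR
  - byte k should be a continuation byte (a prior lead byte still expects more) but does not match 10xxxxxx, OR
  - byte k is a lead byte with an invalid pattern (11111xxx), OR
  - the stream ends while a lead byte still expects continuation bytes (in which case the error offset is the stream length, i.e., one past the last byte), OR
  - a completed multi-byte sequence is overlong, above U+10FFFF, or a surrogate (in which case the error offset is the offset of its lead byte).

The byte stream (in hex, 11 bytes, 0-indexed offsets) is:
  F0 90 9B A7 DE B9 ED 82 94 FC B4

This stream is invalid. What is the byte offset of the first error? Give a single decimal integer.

Answer: 9

Derivation:
Byte[0]=F0: 4-byte lead, need 3 cont bytes. acc=0x0
Byte[1]=90: continuation. acc=(acc<<6)|0x10=0x10
Byte[2]=9B: continuation. acc=(acc<<6)|0x1B=0x41B
Byte[3]=A7: continuation. acc=(acc<<6)|0x27=0x106E7
Completed: cp=U+106E7 (starts at byte 0)
Byte[4]=DE: 2-byte lead, need 1 cont bytes. acc=0x1E
Byte[5]=B9: continuation. acc=(acc<<6)|0x39=0x7B9
Completed: cp=U+07B9 (starts at byte 4)
Byte[6]=ED: 3-byte lead, need 2 cont bytes. acc=0xD
Byte[7]=82: continuation. acc=(acc<<6)|0x02=0x342
Byte[8]=94: continuation. acc=(acc<<6)|0x14=0xD094
Completed: cp=U+D094 (starts at byte 6)
Byte[9]=FC: INVALID lead byte (not 0xxx/110x/1110/11110)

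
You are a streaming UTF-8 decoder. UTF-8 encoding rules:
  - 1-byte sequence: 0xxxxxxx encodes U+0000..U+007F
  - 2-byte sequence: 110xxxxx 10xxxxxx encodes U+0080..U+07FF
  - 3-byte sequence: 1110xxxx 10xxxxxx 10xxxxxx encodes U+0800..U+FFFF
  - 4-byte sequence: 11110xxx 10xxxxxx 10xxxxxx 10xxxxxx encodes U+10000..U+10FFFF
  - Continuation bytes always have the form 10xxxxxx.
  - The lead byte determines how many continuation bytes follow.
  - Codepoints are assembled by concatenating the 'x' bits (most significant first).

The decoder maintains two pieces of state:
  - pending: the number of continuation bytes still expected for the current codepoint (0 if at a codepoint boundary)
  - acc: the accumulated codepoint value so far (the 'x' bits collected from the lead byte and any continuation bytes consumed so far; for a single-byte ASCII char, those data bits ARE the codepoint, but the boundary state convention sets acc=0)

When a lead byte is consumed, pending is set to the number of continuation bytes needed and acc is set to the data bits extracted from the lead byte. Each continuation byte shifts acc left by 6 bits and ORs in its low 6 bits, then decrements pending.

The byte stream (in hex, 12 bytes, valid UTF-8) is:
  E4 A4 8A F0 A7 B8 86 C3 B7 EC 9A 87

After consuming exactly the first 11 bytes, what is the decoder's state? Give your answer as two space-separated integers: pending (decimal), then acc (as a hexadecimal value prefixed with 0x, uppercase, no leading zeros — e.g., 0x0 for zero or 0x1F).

Answer: 1 0x31A

Derivation:
Byte[0]=E4: 3-byte lead. pending=2, acc=0x4
Byte[1]=A4: continuation. acc=(acc<<6)|0x24=0x124, pending=1
Byte[2]=8A: continuation. acc=(acc<<6)|0x0A=0x490A, pending=0
Byte[3]=F0: 4-byte lead. pending=3, acc=0x0
Byte[4]=A7: continuation. acc=(acc<<6)|0x27=0x27, pending=2
Byte[5]=B8: continuation. acc=(acc<<6)|0x38=0x9F8, pending=1
Byte[6]=86: continuation. acc=(acc<<6)|0x06=0x27E06, pending=0
Byte[7]=C3: 2-byte lead. pending=1, acc=0x3
Byte[8]=B7: continuation. acc=(acc<<6)|0x37=0xF7, pending=0
Byte[9]=EC: 3-byte lead. pending=2, acc=0xC
Byte[10]=9A: continuation. acc=(acc<<6)|0x1A=0x31A, pending=1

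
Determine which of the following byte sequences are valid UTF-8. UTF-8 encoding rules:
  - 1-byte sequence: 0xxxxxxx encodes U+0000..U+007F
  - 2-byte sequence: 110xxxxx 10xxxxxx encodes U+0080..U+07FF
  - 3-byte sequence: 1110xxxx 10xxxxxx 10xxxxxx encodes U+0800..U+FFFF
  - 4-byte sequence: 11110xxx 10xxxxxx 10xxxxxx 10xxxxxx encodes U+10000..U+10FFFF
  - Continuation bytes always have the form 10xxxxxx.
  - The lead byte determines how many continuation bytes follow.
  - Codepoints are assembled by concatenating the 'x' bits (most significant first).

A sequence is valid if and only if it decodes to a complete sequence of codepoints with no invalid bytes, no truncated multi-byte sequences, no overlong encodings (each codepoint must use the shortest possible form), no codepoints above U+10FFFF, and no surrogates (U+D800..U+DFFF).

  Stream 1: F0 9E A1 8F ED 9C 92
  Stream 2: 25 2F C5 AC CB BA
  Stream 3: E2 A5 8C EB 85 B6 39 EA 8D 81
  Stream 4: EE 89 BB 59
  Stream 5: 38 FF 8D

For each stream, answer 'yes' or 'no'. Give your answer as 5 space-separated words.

Stream 1: decodes cleanly. VALID
Stream 2: decodes cleanly. VALID
Stream 3: decodes cleanly. VALID
Stream 4: decodes cleanly. VALID
Stream 5: error at byte offset 1. INVALID

Answer: yes yes yes yes no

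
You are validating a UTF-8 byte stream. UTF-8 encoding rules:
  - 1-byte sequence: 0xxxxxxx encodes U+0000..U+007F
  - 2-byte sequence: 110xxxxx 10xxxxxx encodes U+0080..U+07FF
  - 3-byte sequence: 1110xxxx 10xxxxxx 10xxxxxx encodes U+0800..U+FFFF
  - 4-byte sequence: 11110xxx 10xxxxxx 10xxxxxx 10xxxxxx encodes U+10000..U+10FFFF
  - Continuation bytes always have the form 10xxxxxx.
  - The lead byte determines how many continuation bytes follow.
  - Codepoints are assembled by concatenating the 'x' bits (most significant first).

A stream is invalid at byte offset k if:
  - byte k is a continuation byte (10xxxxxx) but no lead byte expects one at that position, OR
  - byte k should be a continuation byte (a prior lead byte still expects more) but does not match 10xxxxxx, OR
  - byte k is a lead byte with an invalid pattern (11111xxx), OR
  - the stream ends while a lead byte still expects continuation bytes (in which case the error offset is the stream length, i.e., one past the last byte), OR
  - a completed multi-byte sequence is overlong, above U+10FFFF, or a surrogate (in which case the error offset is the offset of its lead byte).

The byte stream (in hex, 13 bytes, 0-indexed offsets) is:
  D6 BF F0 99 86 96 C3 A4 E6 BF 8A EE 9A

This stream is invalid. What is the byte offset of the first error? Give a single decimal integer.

Byte[0]=D6: 2-byte lead, need 1 cont bytes. acc=0x16
Byte[1]=BF: continuation. acc=(acc<<6)|0x3F=0x5BF
Completed: cp=U+05BF (starts at byte 0)
Byte[2]=F0: 4-byte lead, need 3 cont bytes. acc=0x0
Byte[3]=99: continuation. acc=(acc<<6)|0x19=0x19
Byte[4]=86: continuation. acc=(acc<<6)|0x06=0x646
Byte[5]=96: continuation. acc=(acc<<6)|0x16=0x19196
Completed: cp=U+19196 (starts at byte 2)
Byte[6]=C3: 2-byte lead, need 1 cont bytes. acc=0x3
Byte[7]=A4: continuation. acc=(acc<<6)|0x24=0xE4
Completed: cp=U+00E4 (starts at byte 6)
Byte[8]=E6: 3-byte lead, need 2 cont bytes. acc=0x6
Byte[9]=BF: continuation. acc=(acc<<6)|0x3F=0x1BF
Byte[10]=8A: continuation. acc=(acc<<6)|0x0A=0x6FCA
Completed: cp=U+6FCA (starts at byte 8)
Byte[11]=EE: 3-byte lead, need 2 cont bytes. acc=0xE
Byte[12]=9A: continuation. acc=(acc<<6)|0x1A=0x39A
Byte[13]: stream ended, expected continuation. INVALID

Answer: 13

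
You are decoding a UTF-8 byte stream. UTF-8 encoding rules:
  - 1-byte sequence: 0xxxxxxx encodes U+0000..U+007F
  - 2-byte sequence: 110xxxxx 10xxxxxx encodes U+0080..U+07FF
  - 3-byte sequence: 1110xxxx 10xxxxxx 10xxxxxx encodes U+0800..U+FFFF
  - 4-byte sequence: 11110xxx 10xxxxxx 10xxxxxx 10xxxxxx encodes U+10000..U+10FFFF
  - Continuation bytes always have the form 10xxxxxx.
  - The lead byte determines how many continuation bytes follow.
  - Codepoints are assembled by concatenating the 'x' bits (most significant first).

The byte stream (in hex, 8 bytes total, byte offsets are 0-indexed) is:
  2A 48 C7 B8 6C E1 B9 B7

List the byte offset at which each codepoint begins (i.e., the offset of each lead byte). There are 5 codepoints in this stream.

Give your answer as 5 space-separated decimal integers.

Byte[0]=2A: 1-byte ASCII. cp=U+002A
Byte[1]=48: 1-byte ASCII. cp=U+0048
Byte[2]=C7: 2-byte lead, need 1 cont bytes. acc=0x7
Byte[3]=B8: continuation. acc=(acc<<6)|0x38=0x1F8
Completed: cp=U+01F8 (starts at byte 2)
Byte[4]=6C: 1-byte ASCII. cp=U+006C
Byte[5]=E1: 3-byte lead, need 2 cont bytes. acc=0x1
Byte[6]=B9: continuation. acc=(acc<<6)|0x39=0x79
Byte[7]=B7: continuation. acc=(acc<<6)|0x37=0x1E77
Completed: cp=U+1E77 (starts at byte 5)

Answer: 0 1 2 4 5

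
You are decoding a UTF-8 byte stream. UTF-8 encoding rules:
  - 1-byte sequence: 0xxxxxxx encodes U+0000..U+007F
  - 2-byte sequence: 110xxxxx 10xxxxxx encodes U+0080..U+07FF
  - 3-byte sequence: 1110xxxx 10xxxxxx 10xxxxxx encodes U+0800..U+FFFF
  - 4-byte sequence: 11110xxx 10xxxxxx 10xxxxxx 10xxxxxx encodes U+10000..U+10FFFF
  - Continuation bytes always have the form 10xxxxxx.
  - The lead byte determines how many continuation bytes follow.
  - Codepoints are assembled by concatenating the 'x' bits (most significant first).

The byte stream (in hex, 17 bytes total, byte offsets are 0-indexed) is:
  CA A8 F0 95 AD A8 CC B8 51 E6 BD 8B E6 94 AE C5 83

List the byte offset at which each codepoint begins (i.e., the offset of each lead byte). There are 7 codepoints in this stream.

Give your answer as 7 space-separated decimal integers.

Byte[0]=CA: 2-byte lead, need 1 cont bytes. acc=0xA
Byte[1]=A8: continuation. acc=(acc<<6)|0x28=0x2A8
Completed: cp=U+02A8 (starts at byte 0)
Byte[2]=F0: 4-byte lead, need 3 cont bytes. acc=0x0
Byte[3]=95: continuation. acc=(acc<<6)|0x15=0x15
Byte[4]=AD: continuation. acc=(acc<<6)|0x2D=0x56D
Byte[5]=A8: continuation. acc=(acc<<6)|0x28=0x15B68
Completed: cp=U+15B68 (starts at byte 2)
Byte[6]=CC: 2-byte lead, need 1 cont bytes. acc=0xC
Byte[7]=B8: continuation. acc=(acc<<6)|0x38=0x338
Completed: cp=U+0338 (starts at byte 6)
Byte[8]=51: 1-byte ASCII. cp=U+0051
Byte[9]=E6: 3-byte lead, need 2 cont bytes. acc=0x6
Byte[10]=BD: continuation. acc=(acc<<6)|0x3D=0x1BD
Byte[11]=8B: continuation. acc=(acc<<6)|0x0B=0x6F4B
Completed: cp=U+6F4B (starts at byte 9)
Byte[12]=E6: 3-byte lead, need 2 cont bytes. acc=0x6
Byte[13]=94: continuation. acc=(acc<<6)|0x14=0x194
Byte[14]=AE: continuation. acc=(acc<<6)|0x2E=0x652E
Completed: cp=U+652E (starts at byte 12)
Byte[15]=C5: 2-byte lead, need 1 cont bytes. acc=0x5
Byte[16]=83: continuation. acc=(acc<<6)|0x03=0x143
Completed: cp=U+0143 (starts at byte 15)

Answer: 0 2 6 8 9 12 15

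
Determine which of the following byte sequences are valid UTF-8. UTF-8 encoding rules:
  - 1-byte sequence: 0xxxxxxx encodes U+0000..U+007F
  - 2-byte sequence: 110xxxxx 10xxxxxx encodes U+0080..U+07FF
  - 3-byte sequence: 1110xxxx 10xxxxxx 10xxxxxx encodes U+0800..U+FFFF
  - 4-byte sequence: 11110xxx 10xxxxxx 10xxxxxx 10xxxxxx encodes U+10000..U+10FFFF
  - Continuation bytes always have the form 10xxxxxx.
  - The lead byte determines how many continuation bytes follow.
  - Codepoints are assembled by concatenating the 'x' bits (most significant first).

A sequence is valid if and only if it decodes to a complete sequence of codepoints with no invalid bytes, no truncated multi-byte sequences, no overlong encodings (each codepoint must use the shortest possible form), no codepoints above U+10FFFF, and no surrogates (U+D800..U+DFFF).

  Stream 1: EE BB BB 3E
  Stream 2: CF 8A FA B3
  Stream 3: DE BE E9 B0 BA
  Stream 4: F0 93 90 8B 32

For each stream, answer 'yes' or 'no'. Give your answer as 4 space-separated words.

Stream 1: decodes cleanly. VALID
Stream 2: error at byte offset 2. INVALID
Stream 3: decodes cleanly. VALID
Stream 4: decodes cleanly. VALID

Answer: yes no yes yes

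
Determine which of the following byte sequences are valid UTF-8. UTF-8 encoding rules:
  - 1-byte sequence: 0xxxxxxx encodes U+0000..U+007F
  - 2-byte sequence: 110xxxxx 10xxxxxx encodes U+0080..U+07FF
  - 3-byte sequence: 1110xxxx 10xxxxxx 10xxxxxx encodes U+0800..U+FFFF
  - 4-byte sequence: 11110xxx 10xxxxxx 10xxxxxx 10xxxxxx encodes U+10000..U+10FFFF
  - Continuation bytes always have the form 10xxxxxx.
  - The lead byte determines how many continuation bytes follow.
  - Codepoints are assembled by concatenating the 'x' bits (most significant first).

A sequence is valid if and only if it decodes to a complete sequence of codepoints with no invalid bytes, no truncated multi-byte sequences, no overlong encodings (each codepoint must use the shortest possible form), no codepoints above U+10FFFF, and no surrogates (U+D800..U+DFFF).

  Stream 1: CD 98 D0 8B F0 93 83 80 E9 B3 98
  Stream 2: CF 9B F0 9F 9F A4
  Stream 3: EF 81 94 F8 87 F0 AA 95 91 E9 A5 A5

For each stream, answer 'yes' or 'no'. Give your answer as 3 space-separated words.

Stream 1: decodes cleanly. VALID
Stream 2: decodes cleanly. VALID
Stream 3: error at byte offset 3. INVALID

Answer: yes yes no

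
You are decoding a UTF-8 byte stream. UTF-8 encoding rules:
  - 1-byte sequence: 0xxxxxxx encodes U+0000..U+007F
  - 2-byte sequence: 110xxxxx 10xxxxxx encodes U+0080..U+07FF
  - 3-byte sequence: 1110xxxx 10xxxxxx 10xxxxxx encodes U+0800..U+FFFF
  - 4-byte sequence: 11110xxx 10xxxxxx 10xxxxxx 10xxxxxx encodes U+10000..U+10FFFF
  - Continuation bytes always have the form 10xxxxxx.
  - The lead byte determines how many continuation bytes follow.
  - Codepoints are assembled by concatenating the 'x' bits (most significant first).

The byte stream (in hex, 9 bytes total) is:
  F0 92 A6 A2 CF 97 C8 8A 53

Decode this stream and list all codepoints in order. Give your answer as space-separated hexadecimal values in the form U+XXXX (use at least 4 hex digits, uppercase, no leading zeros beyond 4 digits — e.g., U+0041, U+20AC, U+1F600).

Byte[0]=F0: 4-byte lead, need 3 cont bytes. acc=0x0
Byte[1]=92: continuation. acc=(acc<<6)|0x12=0x12
Byte[2]=A6: continuation. acc=(acc<<6)|0x26=0x4A6
Byte[3]=A2: continuation. acc=(acc<<6)|0x22=0x129A2
Completed: cp=U+129A2 (starts at byte 0)
Byte[4]=CF: 2-byte lead, need 1 cont bytes. acc=0xF
Byte[5]=97: continuation. acc=(acc<<6)|0x17=0x3D7
Completed: cp=U+03D7 (starts at byte 4)
Byte[6]=C8: 2-byte lead, need 1 cont bytes. acc=0x8
Byte[7]=8A: continuation. acc=(acc<<6)|0x0A=0x20A
Completed: cp=U+020A (starts at byte 6)
Byte[8]=53: 1-byte ASCII. cp=U+0053

Answer: U+129A2 U+03D7 U+020A U+0053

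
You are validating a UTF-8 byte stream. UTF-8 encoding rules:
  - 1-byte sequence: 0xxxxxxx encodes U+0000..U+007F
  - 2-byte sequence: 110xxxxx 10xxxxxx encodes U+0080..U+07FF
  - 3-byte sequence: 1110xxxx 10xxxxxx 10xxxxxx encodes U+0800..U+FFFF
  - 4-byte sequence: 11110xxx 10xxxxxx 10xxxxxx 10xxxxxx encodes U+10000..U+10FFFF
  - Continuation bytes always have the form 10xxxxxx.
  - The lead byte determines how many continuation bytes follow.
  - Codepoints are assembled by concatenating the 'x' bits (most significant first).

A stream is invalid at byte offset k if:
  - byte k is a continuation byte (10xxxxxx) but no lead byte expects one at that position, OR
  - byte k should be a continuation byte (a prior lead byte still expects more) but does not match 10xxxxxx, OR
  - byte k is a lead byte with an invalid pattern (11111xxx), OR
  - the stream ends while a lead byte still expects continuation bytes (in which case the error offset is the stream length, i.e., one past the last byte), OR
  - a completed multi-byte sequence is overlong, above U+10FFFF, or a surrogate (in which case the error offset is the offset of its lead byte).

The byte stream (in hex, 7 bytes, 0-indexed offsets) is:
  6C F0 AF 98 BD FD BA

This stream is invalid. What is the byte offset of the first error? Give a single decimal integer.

Byte[0]=6C: 1-byte ASCII. cp=U+006C
Byte[1]=F0: 4-byte lead, need 3 cont bytes. acc=0x0
Byte[2]=AF: continuation. acc=(acc<<6)|0x2F=0x2F
Byte[3]=98: continuation. acc=(acc<<6)|0x18=0xBD8
Byte[4]=BD: continuation. acc=(acc<<6)|0x3D=0x2F63D
Completed: cp=U+2F63D (starts at byte 1)
Byte[5]=FD: INVALID lead byte (not 0xxx/110x/1110/11110)

Answer: 5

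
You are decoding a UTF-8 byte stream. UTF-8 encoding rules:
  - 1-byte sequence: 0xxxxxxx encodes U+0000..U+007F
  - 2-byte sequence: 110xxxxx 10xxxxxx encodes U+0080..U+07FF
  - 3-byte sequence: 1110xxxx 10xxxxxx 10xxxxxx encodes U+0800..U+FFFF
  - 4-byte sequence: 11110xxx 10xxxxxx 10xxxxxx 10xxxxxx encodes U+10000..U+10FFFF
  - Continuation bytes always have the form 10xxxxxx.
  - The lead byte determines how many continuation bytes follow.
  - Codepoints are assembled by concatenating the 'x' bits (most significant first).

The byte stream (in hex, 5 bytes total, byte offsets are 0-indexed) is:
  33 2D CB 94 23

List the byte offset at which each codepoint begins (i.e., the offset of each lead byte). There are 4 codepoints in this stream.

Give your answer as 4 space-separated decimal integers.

Answer: 0 1 2 4

Derivation:
Byte[0]=33: 1-byte ASCII. cp=U+0033
Byte[1]=2D: 1-byte ASCII. cp=U+002D
Byte[2]=CB: 2-byte lead, need 1 cont bytes. acc=0xB
Byte[3]=94: continuation. acc=(acc<<6)|0x14=0x2D4
Completed: cp=U+02D4 (starts at byte 2)
Byte[4]=23: 1-byte ASCII. cp=U+0023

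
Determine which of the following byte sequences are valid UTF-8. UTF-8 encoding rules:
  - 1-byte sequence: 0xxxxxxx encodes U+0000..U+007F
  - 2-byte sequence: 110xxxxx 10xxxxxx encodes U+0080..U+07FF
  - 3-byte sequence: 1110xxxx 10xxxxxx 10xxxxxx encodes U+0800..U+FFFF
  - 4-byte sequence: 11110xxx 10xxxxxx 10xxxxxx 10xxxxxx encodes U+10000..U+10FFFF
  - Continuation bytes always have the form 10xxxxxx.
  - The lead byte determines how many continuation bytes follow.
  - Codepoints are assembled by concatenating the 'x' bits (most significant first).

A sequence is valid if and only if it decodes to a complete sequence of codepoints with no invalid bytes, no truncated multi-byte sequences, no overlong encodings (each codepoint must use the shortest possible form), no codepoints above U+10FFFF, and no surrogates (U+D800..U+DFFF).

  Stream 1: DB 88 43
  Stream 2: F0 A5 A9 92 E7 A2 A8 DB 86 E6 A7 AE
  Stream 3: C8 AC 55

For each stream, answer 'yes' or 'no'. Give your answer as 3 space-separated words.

Stream 1: decodes cleanly. VALID
Stream 2: decodes cleanly. VALID
Stream 3: decodes cleanly. VALID

Answer: yes yes yes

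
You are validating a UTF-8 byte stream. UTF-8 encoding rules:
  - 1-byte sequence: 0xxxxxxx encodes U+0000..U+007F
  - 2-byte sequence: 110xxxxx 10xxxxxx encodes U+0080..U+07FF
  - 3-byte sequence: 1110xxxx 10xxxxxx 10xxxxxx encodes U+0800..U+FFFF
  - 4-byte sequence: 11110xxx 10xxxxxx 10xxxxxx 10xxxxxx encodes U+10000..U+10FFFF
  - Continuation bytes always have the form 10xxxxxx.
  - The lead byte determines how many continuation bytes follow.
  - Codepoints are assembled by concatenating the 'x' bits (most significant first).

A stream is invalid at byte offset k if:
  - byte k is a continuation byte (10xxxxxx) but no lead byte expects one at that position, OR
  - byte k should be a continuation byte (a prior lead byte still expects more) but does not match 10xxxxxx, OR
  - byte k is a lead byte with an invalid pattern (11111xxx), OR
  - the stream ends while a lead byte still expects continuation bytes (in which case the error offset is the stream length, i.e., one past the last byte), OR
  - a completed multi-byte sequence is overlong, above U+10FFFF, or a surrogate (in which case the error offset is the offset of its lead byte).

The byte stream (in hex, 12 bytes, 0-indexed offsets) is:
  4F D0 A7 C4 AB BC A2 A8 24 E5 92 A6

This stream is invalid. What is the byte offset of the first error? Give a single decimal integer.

Byte[0]=4F: 1-byte ASCII. cp=U+004F
Byte[1]=D0: 2-byte lead, need 1 cont bytes. acc=0x10
Byte[2]=A7: continuation. acc=(acc<<6)|0x27=0x427
Completed: cp=U+0427 (starts at byte 1)
Byte[3]=C4: 2-byte lead, need 1 cont bytes. acc=0x4
Byte[4]=AB: continuation. acc=(acc<<6)|0x2B=0x12B
Completed: cp=U+012B (starts at byte 3)
Byte[5]=BC: INVALID lead byte (not 0xxx/110x/1110/11110)

Answer: 5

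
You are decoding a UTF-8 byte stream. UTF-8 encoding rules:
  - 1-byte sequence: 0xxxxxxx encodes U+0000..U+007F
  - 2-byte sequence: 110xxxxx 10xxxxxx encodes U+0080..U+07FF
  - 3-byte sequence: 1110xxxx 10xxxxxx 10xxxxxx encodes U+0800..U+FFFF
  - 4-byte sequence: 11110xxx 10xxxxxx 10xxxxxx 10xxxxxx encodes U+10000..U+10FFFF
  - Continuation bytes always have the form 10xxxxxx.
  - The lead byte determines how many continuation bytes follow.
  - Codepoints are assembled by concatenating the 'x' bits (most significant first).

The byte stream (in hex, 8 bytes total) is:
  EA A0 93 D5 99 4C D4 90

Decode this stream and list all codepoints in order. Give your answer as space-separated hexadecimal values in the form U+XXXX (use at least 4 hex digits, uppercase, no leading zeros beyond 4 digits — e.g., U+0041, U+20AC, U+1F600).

Byte[0]=EA: 3-byte lead, need 2 cont bytes. acc=0xA
Byte[1]=A0: continuation. acc=(acc<<6)|0x20=0x2A0
Byte[2]=93: continuation. acc=(acc<<6)|0x13=0xA813
Completed: cp=U+A813 (starts at byte 0)
Byte[3]=D5: 2-byte lead, need 1 cont bytes. acc=0x15
Byte[4]=99: continuation. acc=(acc<<6)|0x19=0x559
Completed: cp=U+0559 (starts at byte 3)
Byte[5]=4C: 1-byte ASCII. cp=U+004C
Byte[6]=D4: 2-byte lead, need 1 cont bytes. acc=0x14
Byte[7]=90: continuation. acc=(acc<<6)|0x10=0x510
Completed: cp=U+0510 (starts at byte 6)

Answer: U+A813 U+0559 U+004C U+0510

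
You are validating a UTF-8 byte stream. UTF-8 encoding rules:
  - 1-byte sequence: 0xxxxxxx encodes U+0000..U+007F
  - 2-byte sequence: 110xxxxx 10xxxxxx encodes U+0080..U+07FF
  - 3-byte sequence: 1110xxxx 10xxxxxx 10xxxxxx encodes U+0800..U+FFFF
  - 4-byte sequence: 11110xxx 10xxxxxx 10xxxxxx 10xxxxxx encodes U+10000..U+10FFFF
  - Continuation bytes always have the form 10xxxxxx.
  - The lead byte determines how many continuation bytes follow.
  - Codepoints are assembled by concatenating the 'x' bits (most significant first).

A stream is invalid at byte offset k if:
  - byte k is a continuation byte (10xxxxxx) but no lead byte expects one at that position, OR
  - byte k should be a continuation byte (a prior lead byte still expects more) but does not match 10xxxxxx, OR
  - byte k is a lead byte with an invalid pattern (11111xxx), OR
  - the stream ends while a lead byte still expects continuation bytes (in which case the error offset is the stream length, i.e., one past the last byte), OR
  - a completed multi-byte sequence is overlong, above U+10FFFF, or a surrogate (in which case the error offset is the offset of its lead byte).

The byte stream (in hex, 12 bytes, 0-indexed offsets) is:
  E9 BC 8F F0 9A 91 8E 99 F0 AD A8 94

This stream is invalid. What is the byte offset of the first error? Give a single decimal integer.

Answer: 7

Derivation:
Byte[0]=E9: 3-byte lead, need 2 cont bytes. acc=0x9
Byte[1]=BC: continuation. acc=(acc<<6)|0x3C=0x27C
Byte[2]=8F: continuation. acc=(acc<<6)|0x0F=0x9F0F
Completed: cp=U+9F0F (starts at byte 0)
Byte[3]=F0: 4-byte lead, need 3 cont bytes. acc=0x0
Byte[4]=9A: continuation. acc=(acc<<6)|0x1A=0x1A
Byte[5]=91: continuation. acc=(acc<<6)|0x11=0x691
Byte[6]=8E: continuation. acc=(acc<<6)|0x0E=0x1A44E
Completed: cp=U+1A44E (starts at byte 3)
Byte[7]=99: INVALID lead byte (not 0xxx/110x/1110/11110)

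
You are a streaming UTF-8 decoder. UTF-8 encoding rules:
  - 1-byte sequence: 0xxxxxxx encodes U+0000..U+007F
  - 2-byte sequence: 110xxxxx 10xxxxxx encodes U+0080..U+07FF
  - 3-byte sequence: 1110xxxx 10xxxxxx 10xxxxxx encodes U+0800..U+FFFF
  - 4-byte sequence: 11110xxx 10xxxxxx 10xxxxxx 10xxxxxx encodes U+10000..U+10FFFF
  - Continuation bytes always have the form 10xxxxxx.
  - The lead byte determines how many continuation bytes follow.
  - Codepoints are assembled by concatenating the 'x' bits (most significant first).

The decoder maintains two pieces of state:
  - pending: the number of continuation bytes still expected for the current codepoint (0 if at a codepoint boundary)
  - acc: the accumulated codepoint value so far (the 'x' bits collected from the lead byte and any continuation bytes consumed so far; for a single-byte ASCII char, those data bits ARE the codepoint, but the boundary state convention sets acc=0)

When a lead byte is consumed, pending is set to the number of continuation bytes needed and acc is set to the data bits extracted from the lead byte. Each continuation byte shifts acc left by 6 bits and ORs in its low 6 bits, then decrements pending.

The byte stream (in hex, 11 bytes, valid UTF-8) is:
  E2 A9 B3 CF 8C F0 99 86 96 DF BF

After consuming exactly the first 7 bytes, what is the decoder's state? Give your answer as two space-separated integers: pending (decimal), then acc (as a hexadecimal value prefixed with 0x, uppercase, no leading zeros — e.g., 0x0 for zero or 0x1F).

Byte[0]=E2: 3-byte lead. pending=2, acc=0x2
Byte[1]=A9: continuation. acc=(acc<<6)|0x29=0xA9, pending=1
Byte[2]=B3: continuation. acc=(acc<<6)|0x33=0x2A73, pending=0
Byte[3]=CF: 2-byte lead. pending=1, acc=0xF
Byte[4]=8C: continuation. acc=(acc<<6)|0x0C=0x3CC, pending=0
Byte[5]=F0: 4-byte lead. pending=3, acc=0x0
Byte[6]=99: continuation. acc=(acc<<6)|0x19=0x19, pending=2

Answer: 2 0x19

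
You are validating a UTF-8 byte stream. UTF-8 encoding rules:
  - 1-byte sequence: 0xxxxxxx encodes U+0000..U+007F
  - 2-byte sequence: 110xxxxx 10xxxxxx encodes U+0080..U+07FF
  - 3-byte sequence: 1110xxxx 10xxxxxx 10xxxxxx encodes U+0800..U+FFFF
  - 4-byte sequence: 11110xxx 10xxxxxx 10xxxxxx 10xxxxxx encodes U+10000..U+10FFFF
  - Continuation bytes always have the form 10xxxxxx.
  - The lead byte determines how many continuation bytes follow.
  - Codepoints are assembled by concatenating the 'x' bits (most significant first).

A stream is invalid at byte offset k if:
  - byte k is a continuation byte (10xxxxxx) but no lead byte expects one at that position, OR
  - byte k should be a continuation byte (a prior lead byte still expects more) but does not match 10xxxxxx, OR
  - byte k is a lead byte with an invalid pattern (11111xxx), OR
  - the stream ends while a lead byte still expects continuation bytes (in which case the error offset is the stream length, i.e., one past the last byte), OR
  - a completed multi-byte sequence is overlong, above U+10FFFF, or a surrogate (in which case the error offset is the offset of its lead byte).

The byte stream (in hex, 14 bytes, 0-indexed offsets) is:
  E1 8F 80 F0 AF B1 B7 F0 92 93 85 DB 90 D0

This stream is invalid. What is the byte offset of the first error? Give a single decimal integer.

Answer: 14

Derivation:
Byte[0]=E1: 3-byte lead, need 2 cont bytes. acc=0x1
Byte[1]=8F: continuation. acc=(acc<<6)|0x0F=0x4F
Byte[2]=80: continuation. acc=(acc<<6)|0x00=0x13C0
Completed: cp=U+13C0 (starts at byte 0)
Byte[3]=F0: 4-byte lead, need 3 cont bytes. acc=0x0
Byte[4]=AF: continuation. acc=(acc<<6)|0x2F=0x2F
Byte[5]=B1: continuation. acc=(acc<<6)|0x31=0xBF1
Byte[6]=B7: continuation. acc=(acc<<6)|0x37=0x2FC77
Completed: cp=U+2FC77 (starts at byte 3)
Byte[7]=F0: 4-byte lead, need 3 cont bytes. acc=0x0
Byte[8]=92: continuation. acc=(acc<<6)|0x12=0x12
Byte[9]=93: continuation. acc=(acc<<6)|0x13=0x493
Byte[10]=85: continuation. acc=(acc<<6)|0x05=0x124C5
Completed: cp=U+124C5 (starts at byte 7)
Byte[11]=DB: 2-byte lead, need 1 cont bytes. acc=0x1B
Byte[12]=90: continuation. acc=(acc<<6)|0x10=0x6D0
Completed: cp=U+06D0 (starts at byte 11)
Byte[13]=D0: 2-byte lead, need 1 cont bytes. acc=0x10
Byte[14]: stream ended, expected continuation. INVALID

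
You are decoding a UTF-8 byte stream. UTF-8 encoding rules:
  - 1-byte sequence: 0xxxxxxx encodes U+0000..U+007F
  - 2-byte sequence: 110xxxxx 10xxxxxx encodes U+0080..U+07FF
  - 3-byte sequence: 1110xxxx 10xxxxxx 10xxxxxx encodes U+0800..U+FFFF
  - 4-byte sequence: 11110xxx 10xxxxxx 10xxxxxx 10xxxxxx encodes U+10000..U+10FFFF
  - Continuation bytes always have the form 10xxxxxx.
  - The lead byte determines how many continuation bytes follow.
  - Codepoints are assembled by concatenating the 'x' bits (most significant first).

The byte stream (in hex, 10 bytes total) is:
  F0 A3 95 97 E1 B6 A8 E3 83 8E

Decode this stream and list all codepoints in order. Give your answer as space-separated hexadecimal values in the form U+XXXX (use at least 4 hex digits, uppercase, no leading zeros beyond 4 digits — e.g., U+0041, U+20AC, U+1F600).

Byte[0]=F0: 4-byte lead, need 3 cont bytes. acc=0x0
Byte[1]=A3: continuation. acc=(acc<<6)|0x23=0x23
Byte[2]=95: continuation. acc=(acc<<6)|0x15=0x8D5
Byte[3]=97: continuation. acc=(acc<<6)|0x17=0x23557
Completed: cp=U+23557 (starts at byte 0)
Byte[4]=E1: 3-byte lead, need 2 cont bytes. acc=0x1
Byte[5]=B6: continuation. acc=(acc<<6)|0x36=0x76
Byte[6]=A8: continuation. acc=(acc<<6)|0x28=0x1DA8
Completed: cp=U+1DA8 (starts at byte 4)
Byte[7]=E3: 3-byte lead, need 2 cont bytes. acc=0x3
Byte[8]=83: continuation. acc=(acc<<6)|0x03=0xC3
Byte[9]=8E: continuation. acc=(acc<<6)|0x0E=0x30CE
Completed: cp=U+30CE (starts at byte 7)

Answer: U+23557 U+1DA8 U+30CE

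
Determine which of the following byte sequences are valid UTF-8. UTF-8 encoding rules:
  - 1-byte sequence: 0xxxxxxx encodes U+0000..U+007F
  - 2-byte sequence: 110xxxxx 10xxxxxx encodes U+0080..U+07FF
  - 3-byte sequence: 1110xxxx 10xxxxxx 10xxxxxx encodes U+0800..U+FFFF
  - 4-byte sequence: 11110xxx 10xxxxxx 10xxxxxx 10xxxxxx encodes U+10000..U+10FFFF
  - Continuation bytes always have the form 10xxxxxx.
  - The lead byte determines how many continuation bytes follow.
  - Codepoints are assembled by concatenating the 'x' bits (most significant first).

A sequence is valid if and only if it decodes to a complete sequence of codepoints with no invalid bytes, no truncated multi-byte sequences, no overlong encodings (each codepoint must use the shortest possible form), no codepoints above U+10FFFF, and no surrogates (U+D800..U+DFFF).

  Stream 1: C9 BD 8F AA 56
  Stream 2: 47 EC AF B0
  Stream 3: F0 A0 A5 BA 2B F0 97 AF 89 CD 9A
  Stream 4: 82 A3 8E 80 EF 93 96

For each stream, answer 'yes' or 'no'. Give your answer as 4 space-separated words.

Stream 1: error at byte offset 2. INVALID
Stream 2: decodes cleanly. VALID
Stream 3: decodes cleanly. VALID
Stream 4: error at byte offset 0. INVALID

Answer: no yes yes no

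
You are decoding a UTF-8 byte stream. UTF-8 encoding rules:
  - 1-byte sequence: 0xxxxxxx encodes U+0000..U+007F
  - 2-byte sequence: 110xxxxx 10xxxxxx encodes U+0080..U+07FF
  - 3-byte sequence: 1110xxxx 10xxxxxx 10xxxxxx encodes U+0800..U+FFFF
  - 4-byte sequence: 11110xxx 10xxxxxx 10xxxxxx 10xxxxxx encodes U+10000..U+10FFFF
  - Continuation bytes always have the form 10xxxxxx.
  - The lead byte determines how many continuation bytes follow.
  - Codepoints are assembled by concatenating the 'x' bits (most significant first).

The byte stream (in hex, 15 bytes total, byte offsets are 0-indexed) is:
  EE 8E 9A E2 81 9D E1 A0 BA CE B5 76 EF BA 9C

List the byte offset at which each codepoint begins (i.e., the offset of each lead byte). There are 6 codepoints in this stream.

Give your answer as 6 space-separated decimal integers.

Answer: 0 3 6 9 11 12

Derivation:
Byte[0]=EE: 3-byte lead, need 2 cont bytes. acc=0xE
Byte[1]=8E: continuation. acc=(acc<<6)|0x0E=0x38E
Byte[2]=9A: continuation. acc=(acc<<6)|0x1A=0xE39A
Completed: cp=U+E39A (starts at byte 0)
Byte[3]=E2: 3-byte lead, need 2 cont bytes. acc=0x2
Byte[4]=81: continuation. acc=(acc<<6)|0x01=0x81
Byte[5]=9D: continuation. acc=(acc<<6)|0x1D=0x205D
Completed: cp=U+205D (starts at byte 3)
Byte[6]=E1: 3-byte lead, need 2 cont bytes. acc=0x1
Byte[7]=A0: continuation. acc=(acc<<6)|0x20=0x60
Byte[8]=BA: continuation. acc=(acc<<6)|0x3A=0x183A
Completed: cp=U+183A (starts at byte 6)
Byte[9]=CE: 2-byte lead, need 1 cont bytes. acc=0xE
Byte[10]=B5: continuation. acc=(acc<<6)|0x35=0x3B5
Completed: cp=U+03B5 (starts at byte 9)
Byte[11]=76: 1-byte ASCII. cp=U+0076
Byte[12]=EF: 3-byte lead, need 2 cont bytes. acc=0xF
Byte[13]=BA: continuation. acc=(acc<<6)|0x3A=0x3FA
Byte[14]=9C: continuation. acc=(acc<<6)|0x1C=0xFE9C
Completed: cp=U+FE9C (starts at byte 12)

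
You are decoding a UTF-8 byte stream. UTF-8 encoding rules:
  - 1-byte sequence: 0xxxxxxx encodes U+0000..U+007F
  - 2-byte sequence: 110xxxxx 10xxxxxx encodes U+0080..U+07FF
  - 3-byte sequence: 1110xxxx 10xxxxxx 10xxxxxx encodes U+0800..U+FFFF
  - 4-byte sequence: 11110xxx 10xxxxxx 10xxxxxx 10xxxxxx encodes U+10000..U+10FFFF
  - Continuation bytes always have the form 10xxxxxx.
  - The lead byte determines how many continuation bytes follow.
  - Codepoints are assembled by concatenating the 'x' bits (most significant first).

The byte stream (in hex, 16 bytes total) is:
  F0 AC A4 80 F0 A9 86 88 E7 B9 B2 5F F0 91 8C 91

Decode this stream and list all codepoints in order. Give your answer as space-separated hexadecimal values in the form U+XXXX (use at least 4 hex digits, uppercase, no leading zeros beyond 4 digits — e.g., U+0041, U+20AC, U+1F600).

Answer: U+2C900 U+29188 U+7E72 U+005F U+11311

Derivation:
Byte[0]=F0: 4-byte lead, need 3 cont bytes. acc=0x0
Byte[1]=AC: continuation. acc=(acc<<6)|0x2C=0x2C
Byte[2]=A4: continuation. acc=(acc<<6)|0x24=0xB24
Byte[3]=80: continuation. acc=(acc<<6)|0x00=0x2C900
Completed: cp=U+2C900 (starts at byte 0)
Byte[4]=F0: 4-byte lead, need 3 cont bytes. acc=0x0
Byte[5]=A9: continuation. acc=(acc<<6)|0x29=0x29
Byte[6]=86: continuation. acc=(acc<<6)|0x06=0xA46
Byte[7]=88: continuation. acc=(acc<<6)|0x08=0x29188
Completed: cp=U+29188 (starts at byte 4)
Byte[8]=E7: 3-byte lead, need 2 cont bytes. acc=0x7
Byte[9]=B9: continuation. acc=(acc<<6)|0x39=0x1F9
Byte[10]=B2: continuation. acc=(acc<<6)|0x32=0x7E72
Completed: cp=U+7E72 (starts at byte 8)
Byte[11]=5F: 1-byte ASCII. cp=U+005F
Byte[12]=F0: 4-byte lead, need 3 cont bytes. acc=0x0
Byte[13]=91: continuation. acc=(acc<<6)|0x11=0x11
Byte[14]=8C: continuation. acc=(acc<<6)|0x0C=0x44C
Byte[15]=91: continuation. acc=(acc<<6)|0x11=0x11311
Completed: cp=U+11311 (starts at byte 12)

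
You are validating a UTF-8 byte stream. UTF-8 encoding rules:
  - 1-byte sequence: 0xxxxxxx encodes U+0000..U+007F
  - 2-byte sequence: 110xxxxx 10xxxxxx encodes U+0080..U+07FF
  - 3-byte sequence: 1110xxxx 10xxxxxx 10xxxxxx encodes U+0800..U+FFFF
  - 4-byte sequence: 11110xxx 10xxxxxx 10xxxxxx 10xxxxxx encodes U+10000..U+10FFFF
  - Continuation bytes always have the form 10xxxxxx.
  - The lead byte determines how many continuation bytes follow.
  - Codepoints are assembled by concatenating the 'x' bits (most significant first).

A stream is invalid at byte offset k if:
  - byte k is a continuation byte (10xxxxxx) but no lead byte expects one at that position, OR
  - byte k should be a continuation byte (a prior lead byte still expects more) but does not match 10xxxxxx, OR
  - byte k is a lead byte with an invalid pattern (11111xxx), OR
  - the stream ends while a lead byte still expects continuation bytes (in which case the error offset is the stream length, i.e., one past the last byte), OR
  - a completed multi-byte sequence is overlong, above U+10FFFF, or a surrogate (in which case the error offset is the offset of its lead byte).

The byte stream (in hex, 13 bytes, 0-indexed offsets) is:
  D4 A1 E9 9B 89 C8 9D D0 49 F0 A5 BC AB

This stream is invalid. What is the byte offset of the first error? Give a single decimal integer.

Byte[0]=D4: 2-byte lead, need 1 cont bytes. acc=0x14
Byte[1]=A1: continuation. acc=(acc<<6)|0x21=0x521
Completed: cp=U+0521 (starts at byte 0)
Byte[2]=E9: 3-byte lead, need 2 cont bytes. acc=0x9
Byte[3]=9B: continuation. acc=(acc<<6)|0x1B=0x25B
Byte[4]=89: continuation. acc=(acc<<6)|0x09=0x96C9
Completed: cp=U+96C9 (starts at byte 2)
Byte[5]=C8: 2-byte lead, need 1 cont bytes. acc=0x8
Byte[6]=9D: continuation. acc=(acc<<6)|0x1D=0x21D
Completed: cp=U+021D (starts at byte 5)
Byte[7]=D0: 2-byte lead, need 1 cont bytes. acc=0x10
Byte[8]=49: expected 10xxxxxx continuation. INVALID

Answer: 8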